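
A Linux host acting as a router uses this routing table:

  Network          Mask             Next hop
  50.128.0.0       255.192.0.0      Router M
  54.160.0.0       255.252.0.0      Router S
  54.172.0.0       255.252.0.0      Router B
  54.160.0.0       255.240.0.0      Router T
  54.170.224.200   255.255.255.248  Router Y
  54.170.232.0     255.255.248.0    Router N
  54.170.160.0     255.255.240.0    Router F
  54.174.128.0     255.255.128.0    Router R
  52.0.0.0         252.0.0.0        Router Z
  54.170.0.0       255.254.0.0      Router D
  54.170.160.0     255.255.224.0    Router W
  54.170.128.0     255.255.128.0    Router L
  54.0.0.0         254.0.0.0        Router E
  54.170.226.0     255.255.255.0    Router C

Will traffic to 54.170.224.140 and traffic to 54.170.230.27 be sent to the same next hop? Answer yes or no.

yes

54.170.224.140: longest match 54.170.128.0/17 -> Router L
54.170.230.27: longest match 54.170.128.0/17 -> Router L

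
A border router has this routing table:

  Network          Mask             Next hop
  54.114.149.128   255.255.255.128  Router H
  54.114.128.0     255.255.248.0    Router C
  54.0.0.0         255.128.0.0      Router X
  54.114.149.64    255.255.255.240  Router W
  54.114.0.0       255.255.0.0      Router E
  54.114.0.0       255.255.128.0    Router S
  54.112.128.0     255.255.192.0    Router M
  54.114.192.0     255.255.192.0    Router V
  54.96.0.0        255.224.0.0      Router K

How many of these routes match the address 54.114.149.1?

3

Prefixes containing 54.114.149.1:
  54.0.0.0/9 (54.0.0.0 - 54.127.255.255)
  54.96.0.0/11 (54.96.0.0 - 54.127.255.255)
  54.114.0.0/16 (54.114.0.0 - 54.114.255.255)
Total matching entries: 3.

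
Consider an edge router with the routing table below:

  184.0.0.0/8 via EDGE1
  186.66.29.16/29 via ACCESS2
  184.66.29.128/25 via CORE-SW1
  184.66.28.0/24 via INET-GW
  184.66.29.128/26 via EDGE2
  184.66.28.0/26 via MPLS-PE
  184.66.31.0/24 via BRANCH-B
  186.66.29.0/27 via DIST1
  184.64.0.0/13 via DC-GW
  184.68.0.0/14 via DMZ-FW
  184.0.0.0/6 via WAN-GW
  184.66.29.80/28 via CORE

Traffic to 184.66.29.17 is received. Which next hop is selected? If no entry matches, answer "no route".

DC-GW

Routes whose prefix contains 184.66.29.17:
  184.0.0.0/6 (184.0.0.0 - 187.255.255.255) -> WAN-GW
  184.0.0.0/8 (184.0.0.0 - 184.255.255.255) -> EDGE1
  184.64.0.0/13 (184.64.0.0 - 184.71.255.255) -> DC-GW
More-specific entries that do NOT match:
  186.66.29.16/29 (186.66.29.16 - 186.66.29.23) does not contain 184.66.29.17
  184.66.29.80/28 (184.66.29.80 - 184.66.29.95) does not contain 184.66.29.17
  186.66.29.0/27 (186.66.29.0 - 186.66.29.31) does not contain 184.66.29.17
  184.66.29.128/26 (184.66.29.128 - 184.66.29.191) does not contain 184.66.29.17
  184.66.28.0/26 (184.66.28.0 - 184.66.28.63) does not contain 184.66.29.17
  184.66.29.128/25 (184.66.29.128 - 184.66.29.255) does not contain 184.66.29.17
  184.66.28.0/24 (184.66.28.0 - 184.66.28.255) does not contain 184.66.29.17
  184.66.31.0/24 (184.66.31.0 - 184.66.31.255) does not contain 184.66.29.17
  184.68.0.0/14 (184.68.0.0 - 184.71.255.255) does not contain 184.66.29.17
Longest matching prefix is /13 -> next hop DC-GW.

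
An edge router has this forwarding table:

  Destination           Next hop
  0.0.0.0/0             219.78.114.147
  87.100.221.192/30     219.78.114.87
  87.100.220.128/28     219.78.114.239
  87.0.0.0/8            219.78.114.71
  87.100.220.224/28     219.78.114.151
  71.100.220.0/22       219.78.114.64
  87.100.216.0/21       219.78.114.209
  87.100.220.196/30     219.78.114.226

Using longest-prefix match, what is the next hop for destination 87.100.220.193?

219.78.114.209

Routes whose prefix contains 87.100.220.193:
  0.0.0.0/0 (default, matches everything) -> 219.78.114.147
  87.0.0.0/8 (87.0.0.0 - 87.255.255.255) -> 219.78.114.71
  87.100.216.0/21 (87.100.216.0 - 87.100.223.255) -> 219.78.114.209
More-specific entries that do NOT match:
  87.100.221.192/30 (87.100.221.192 - 87.100.221.195) does not contain 87.100.220.193
  87.100.220.196/30 (87.100.220.196 - 87.100.220.199) does not contain 87.100.220.193
  87.100.220.128/28 (87.100.220.128 - 87.100.220.143) does not contain 87.100.220.193
  87.100.220.224/28 (87.100.220.224 - 87.100.220.239) does not contain 87.100.220.193
  71.100.220.0/22 (71.100.220.0 - 71.100.223.255) does not contain 87.100.220.193
Longest matching prefix is /21 -> next hop 219.78.114.209.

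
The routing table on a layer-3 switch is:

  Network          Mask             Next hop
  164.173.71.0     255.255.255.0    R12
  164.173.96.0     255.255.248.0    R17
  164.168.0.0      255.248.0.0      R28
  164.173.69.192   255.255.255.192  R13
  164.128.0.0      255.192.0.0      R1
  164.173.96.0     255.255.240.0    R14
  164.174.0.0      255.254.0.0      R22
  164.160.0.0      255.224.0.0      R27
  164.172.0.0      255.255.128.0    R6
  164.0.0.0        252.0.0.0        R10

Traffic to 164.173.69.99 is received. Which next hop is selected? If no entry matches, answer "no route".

Routes whose prefix contains 164.173.69.99:
  164.0.0.0/6 (164.0.0.0 - 167.255.255.255) -> R10
  164.128.0.0/10 (164.128.0.0 - 164.191.255.255) -> R1
  164.160.0.0/11 (164.160.0.0 - 164.191.255.255) -> R27
  164.168.0.0/13 (164.168.0.0 - 164.175.255.255) -> R28
More-specific entries that do NOT match:
  164.173.69.192/26 (164.173.69.192 - 164.173.69.255) does not contain 164.173.69.99
  164.173.71.0/24 (164.173.71.0 - 164.173.71.255) does not contain 164.173.69.99
  164.173.96.0/21 (164.173.96.0 - 164.173.103.255) does not contain 164.173.69.99
  164.173.96.0/20 (164.173.96.0 - 164.173.111.255) does not contain 164.173.69.99
  164.172.0.0/17 (164.172.0.0 - 164.172.127.255) does not contain 164.173.69.99
  164.174.0.0/15 (164.174.0.0 - 164.175.255.255) does not contain 164.173.69.99
Longest matching prefix is /13 -> next hop R28.

R28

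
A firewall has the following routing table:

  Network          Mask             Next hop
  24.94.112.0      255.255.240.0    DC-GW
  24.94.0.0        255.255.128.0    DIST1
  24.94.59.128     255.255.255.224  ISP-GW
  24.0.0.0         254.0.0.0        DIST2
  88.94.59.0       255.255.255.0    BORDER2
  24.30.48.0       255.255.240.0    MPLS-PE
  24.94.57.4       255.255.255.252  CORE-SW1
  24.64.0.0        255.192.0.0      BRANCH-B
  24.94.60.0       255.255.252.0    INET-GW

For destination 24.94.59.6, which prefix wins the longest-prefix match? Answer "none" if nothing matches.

Entries matching 24.94.59.6:
  24.0.0.0/7 (24.0.0.0 - 25.255.255.255)
  24.64.0.0/10 (24.64.0.0 - 24.127.255.255)
  24.94.0.0/17 (24.94.0.0 - 24.94.127.255)
Most specific is 24.94.0.0/17.

24.94.0.0/17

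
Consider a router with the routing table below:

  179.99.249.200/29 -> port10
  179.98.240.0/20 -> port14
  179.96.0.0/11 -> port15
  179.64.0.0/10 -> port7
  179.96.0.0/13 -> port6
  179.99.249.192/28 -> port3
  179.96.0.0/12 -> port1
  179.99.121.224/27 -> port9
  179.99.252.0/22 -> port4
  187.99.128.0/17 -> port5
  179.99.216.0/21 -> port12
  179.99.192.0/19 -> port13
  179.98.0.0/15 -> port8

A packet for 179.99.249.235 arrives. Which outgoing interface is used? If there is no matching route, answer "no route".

Routes whose prefix contains 179.99.249.235:
  179.64.0.0/10 (179.64.0.0 - 179.127.255.255) -> port7
  179.96.0.0/11 (179.96.0.0 - 179.127.255.255) -> port15
  179.96.0.0/12 (179.96.0.0 - 179.111.255.255) -> port1
  179.96.0.0/13 (179.96.0.0 - 179.103.255.255) -> port6
  179.98.0.0/15 (179.98.0.0 - 179.99.255.255) -> port8
More-specific entries that do NOT match:
  179.99.249.200/29 (179.99.249.200 - 179.99.249.207) does not contain 179.99.249.235
  179.99.249.192/28 (179.99.249.192 - 179.99.249.207) does not contain 179.99.249.235
  179.99.121.224/27 (179.99.121.224 - 179.99.121.255) does not contain 179.99.249.235
  179.99.252.0/22 (179.99.252.0 - 179.99.255.255) does not contain 179.99.249.235
  179.99.216.0/21 (179.99.216.0 - 179.99.223.255) does not contain 179.99.249.235
  179.98.240.0/20 (179.98.240.0 - 179.98.255.255) does not contain 179.99.249.235
  179.99.192.0/19 (179.99.192.0 - 179.99.223.255) does not contain 179.99.249.235
  187.99.128.0/17 (187.99.128.0 - 187.99.255.255) does not contain 179.99.249.235
Longest matching prefix is /15 -> interface port8.

port8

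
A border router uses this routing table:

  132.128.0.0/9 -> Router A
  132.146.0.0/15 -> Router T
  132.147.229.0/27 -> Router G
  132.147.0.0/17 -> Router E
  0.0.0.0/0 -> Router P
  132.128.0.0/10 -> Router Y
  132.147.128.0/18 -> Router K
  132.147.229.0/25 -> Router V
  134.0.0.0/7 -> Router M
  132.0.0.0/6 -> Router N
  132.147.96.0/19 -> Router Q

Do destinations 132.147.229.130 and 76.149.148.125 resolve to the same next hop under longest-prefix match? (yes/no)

no

132.147.229.130: longest match 132.146.0.0/15 -> Router T
76.149.148.125: longest match 0.0.0.0/0 -> Router P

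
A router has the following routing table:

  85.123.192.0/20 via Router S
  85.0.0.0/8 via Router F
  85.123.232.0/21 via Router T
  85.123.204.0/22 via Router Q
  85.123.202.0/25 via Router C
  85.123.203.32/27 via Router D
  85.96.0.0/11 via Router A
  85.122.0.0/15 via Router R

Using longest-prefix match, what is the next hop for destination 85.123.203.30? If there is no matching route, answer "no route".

Routes whose prefix contains 85.123.203.30:
  85.0.0.0/8 (85.0.0.0 - 85.255.255.255) -> Router F
  85.96.0.0/11 (85.96.0.0 - 85.127.255.255) -> Router A
  85.122.0.0/15 (85.122.0.0 - 85.123.255.255) -> Router R
  85.123.192.0/20 (85.123.192.0 - 85.123.207.255) -> Router S
More-specific entries that do NOT match:
  85.123.203.32/27 (85.123.203.32 - 85.123.203.63) does not contain 85.123.203.30
  85.123.202.0/25 (85.123.202.0 - 85.123.202.127) does not contain 85.123.203.30
  85.123.204.0/22 (85.123.204.0 - 85.123.207.255) does not contain 85.123.203.30
  85.123.232.0/21 (85.123.232.0 - 85.123.239.255) does not contain 85.123.203.30
Longest matching prefix is /20 -> next hop Router S.

Router S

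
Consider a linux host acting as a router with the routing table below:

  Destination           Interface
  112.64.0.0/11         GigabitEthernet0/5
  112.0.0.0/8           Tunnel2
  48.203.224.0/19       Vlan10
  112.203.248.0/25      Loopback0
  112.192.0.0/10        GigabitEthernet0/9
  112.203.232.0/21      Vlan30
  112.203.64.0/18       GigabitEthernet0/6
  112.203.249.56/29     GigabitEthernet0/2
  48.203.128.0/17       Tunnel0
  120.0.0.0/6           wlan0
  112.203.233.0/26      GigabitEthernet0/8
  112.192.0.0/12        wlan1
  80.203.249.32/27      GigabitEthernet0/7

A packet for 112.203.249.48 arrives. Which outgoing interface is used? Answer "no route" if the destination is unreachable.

wlan1

Routes whose prefix contains 112.203.249.48:
  112.0.0.0/8 (112.0.0.0 - 112.255.255.255) -> Tunnel2
  112.192.0.0/10 (112.192.0.0 - 112.255.255.255) -> GigabitEthernet0/9
  112.192.0.0/12 (112.192.0.0 - 112.207.255.255) -> wlan1
More-specific entries that do NOT match:
  112.203.249.56/29 (112.203.249.56 - 112.203.249.63) does not contain 112.203.249.48
  80.203.249.32/27 (80.203.249.32 - 80.203.249.63) does not contain 112.203.249.48
  112.203.233.0/26 (112.203.233.0 - 112.203.233.63) does not contain 112.203.249.48
  112.203.248.0/25 (112.203.248.0 - 112.203.248.127) does not contain 112.203.249.48
  112.203.232.0/21 (112.203.232.0 - 112.203.239.255) does not contain 112.203.249.48
  48.203.224.0/19 (48.203.224.0 - 48.203.255.255) does not contain 112.203.249.48
  112.203.64.0/18 (112.203.64.0 - 112.203.127.255) does not contain 112.203.249.48
  48.203.128.0/17 (48.203.128.0 - 48.203.255.255) does not contain 112.203.249.48
Longest matching prefix is /12 -> interface wlan1.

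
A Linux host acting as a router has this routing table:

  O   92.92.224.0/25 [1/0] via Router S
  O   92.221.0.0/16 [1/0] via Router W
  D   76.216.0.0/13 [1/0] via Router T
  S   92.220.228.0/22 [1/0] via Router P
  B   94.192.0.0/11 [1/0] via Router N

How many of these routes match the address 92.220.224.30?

0

No listed prefix contains 92.220.224.30.
Total matching entries: 0.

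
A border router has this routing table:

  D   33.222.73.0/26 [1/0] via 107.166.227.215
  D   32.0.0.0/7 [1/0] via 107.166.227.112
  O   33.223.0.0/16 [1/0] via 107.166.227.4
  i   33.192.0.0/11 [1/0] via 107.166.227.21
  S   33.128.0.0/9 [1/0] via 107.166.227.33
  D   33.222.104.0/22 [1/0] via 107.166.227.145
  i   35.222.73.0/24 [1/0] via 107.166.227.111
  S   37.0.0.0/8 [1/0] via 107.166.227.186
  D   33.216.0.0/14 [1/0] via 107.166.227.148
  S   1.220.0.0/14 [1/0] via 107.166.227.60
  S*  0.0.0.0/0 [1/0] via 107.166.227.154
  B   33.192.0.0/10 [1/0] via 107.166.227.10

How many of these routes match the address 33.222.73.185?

5

Prefixes containing 33.222.73.185:
  0.0.0.0/0 (default, matches everything)
  32.0.0.0/7 (32.0.0.0 - 33.255.255.255)
  33.128.0.0/9 (33.128.0.0 - 33.255.255.255)
  33.192.0.0/10 (33.192.0.0 - 33.255.255.255)
  33.192.0.0/11 (33.192.0.0 - 33.223.255.255)
Total matching entries: 5.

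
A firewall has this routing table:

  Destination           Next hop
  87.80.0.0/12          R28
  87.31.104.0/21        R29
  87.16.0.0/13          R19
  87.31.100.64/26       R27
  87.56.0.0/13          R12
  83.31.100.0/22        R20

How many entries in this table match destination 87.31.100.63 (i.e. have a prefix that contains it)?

No listed prefix contains 87.31.100.63.
Total matching entries: 0.

0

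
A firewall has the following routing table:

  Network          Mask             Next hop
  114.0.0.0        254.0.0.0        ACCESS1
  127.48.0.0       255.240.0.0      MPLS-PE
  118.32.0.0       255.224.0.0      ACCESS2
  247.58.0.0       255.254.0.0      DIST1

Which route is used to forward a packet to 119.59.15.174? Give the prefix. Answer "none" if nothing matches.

none

119.59.15.174 is outside every listed prefix and there is no default route.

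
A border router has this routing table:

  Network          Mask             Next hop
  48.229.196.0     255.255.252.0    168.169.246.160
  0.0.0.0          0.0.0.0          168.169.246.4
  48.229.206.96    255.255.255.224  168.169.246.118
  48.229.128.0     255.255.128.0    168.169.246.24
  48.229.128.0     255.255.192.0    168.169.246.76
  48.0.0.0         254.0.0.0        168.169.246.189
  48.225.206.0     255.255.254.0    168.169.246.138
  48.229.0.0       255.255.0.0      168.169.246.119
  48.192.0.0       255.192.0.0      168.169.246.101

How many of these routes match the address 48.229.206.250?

5

Prefixes containing 48.229.206.250:
  0.0.0.0/0 (default, matches everything)
  48.0.0.0/7 (48.0.0.0 - 49.255.255.255)
  48.192.0.0/10 (48.192.0.0 - 48.255.255.255)
  48.229.0.0/16 (48.229.0.0 - 48.229.255.255)
  48.229.128.0/17 (48.229.128.0 - 48.229.255.255)
Total matching entries: 5.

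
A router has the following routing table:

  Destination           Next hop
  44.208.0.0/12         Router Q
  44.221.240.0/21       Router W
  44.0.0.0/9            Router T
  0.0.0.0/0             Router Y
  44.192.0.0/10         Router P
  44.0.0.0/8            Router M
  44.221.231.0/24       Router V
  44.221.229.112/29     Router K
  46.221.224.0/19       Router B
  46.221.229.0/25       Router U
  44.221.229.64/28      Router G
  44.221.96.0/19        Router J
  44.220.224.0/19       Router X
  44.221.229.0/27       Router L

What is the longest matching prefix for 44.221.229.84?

44.208.0.0/12

Entries matching 44.221.229.84:
  0.0.0.0/0 (default, matches everything)
  44.0.0.0/8 (44.0.0.0 - 44.255.255.255)
  44.192.0.0/10 (44.192.0.0 - 44.255.255.255)
  44.208.0.0/12 (44.208.0.0 - 44.223.255.255)
Most specific is 44.208.0.0/12.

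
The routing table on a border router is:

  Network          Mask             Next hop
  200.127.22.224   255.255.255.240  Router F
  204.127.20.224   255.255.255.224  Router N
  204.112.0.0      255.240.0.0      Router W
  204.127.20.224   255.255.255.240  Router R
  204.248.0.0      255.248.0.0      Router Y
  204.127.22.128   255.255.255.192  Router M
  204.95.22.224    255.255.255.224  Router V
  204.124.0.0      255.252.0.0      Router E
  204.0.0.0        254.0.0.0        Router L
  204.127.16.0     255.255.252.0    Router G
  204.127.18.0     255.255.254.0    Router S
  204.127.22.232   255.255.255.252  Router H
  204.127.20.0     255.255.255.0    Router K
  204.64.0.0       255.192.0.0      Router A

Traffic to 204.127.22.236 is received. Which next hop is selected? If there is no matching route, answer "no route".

Router E

Routes whose prefix contains 204.127.22.236:
  204.0.0.0/7 (204.0.0.0 - 205.255.255.255) -> Router L
  204.64.0.0/10 (204.64.0.0 - 204.127.255.255) -> Router A
  204.112.0.0/12 (204.112.0.0 - 204.127.255.255) -> Router W
  204.124.0.0/14 (204.124.0.0 - 204.127.255.255) -> Router E
More-specific entries that do NOT match:
  204.127.22.232/30 (204.127.22.232 - 204.127.22.235) does not contain 204.127.22.236
  200.127.22.224/28 (200.127.22.224 - 200.127.22.239) does not contain 204.127.22.236
  204.127.20.224/28 (204.127.20.224 - 204.127.20.239) does not contain 204.127.22.236
  204.127.20.224/27 (204.127.20.224 - 204.127.20.255) does not contain 204.127.22.236
  204.95.22.224/27 (204.95.22.224 - 204.95.22.255) does not contain 204.127.22.236
  204.127.22.128/26 (204.127.22.128 - 204.127.22.191) does not contain 204.127.22.236
  204.127.20.0/24 (204.127.20.0 - 204.127.20.255) does not contain 204.127.22.236
  204.127.18.0/23 (204.127.18.0 - 204.127.19.255) does not contain 204.127.22.236
  204.127.16.0/22 (204.127.16.0 - 204.127.19.255) does not contain 204.127.22.236
Longest matching prefix is /14 -> next hop Router E.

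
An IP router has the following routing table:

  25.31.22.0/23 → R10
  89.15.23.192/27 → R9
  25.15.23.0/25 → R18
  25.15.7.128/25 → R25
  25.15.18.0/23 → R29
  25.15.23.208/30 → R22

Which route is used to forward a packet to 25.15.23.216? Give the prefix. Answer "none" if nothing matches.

none

25.15.23.216 is outside every listed prefix and there is no default route.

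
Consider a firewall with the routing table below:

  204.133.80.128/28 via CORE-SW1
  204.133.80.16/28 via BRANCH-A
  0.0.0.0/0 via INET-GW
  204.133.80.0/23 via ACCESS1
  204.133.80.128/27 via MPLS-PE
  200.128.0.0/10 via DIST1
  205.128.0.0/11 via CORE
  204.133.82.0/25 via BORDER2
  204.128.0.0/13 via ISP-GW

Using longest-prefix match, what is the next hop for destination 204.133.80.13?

ACCESS1

Routes whose prefix contains 204.133.80.13:
  0.0.0.0/0 (default, matches everything) -> INET-GW
  204.128.0.0/13 (204.128.0.0 - 204.135.255.255) -> ISP-GW
  204.133.80.0/23 (204.133.80.0 - 204.133.81.255) -> ACCESS1
More-specific entries that do NOT match:
  204.133.80.128/28 (204.133.80.128 - 204.133.80.143) does not contain 204.133.80.13
  204.133.80.16/28 (204.133.80.16 - 204.133.80.31) does not contain 204.133.80.13
  204.133.80.128/27 (204.133.80.128 - 204.133.80.159) does not contain 204.133.80.13
  204.133.82.0/25 (204.133.82.0 - 204.133.82.127) does not contain 204.133.80.13
Longest matching prefix is /23 -> next hop ACCESS1.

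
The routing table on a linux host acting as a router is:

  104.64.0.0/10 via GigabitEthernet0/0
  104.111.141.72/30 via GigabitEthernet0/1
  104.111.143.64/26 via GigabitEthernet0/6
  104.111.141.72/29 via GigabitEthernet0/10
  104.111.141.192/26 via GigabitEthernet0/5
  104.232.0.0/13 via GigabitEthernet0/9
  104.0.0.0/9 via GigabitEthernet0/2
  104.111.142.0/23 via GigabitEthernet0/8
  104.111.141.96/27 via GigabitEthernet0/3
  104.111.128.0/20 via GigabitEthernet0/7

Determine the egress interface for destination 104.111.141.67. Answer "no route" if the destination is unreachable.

GigabitEthernet0/7

Routes whose prefix contains 104.111.141.67:
  104.0.0.0/9 (104.0.0.0 - 104.127.255.255) -> GigabitEthernet0/2
  104.64.0.0/10 (104.64.0.0 - 104.127.255.255) -> GigabitEthernet0/0
  104.111.128.0/20 (104.111.128.0 - 104.111.143.255) -> GigabitEthernet0/7
More-specific entries that do NOT match:
  104.111.141.72/30 (104.111.141.72 - 104.111.141.75) does not contain 104.111.141.67
  104.111.141.72/29 (104.111.141.72 - 104.111.141.79) does not contain 104.111.141.67
  104.111.141.96/27 (104.111.141.96 - 104.111.141.127) does not contain 104.111.141.67
  104.111.143.64/26 (104.111.143.64 - 104.111.143.127) does not contain 104.111.141.67
  104.111.141.192/26 (104.111.141.192 - 104.111.141.255) does not contain 104.111.141.67
  104.111.142.0/23 (104.111.142.0 - 104.111.143.255) does not contain 104.111.141.67
Longest matching prefix is /20 -> interface GigabitEthernet0/7.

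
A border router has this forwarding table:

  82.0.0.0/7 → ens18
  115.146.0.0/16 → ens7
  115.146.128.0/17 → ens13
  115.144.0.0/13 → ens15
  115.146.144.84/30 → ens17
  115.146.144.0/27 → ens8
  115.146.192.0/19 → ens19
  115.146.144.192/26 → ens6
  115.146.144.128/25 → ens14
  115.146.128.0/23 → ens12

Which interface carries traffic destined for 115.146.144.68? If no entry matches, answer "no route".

Routes whose prefix contains 115.146.144.68:
  115.144.0.0/13 (115.144.0.0 - 115.151.255.255) -> ens15
  115.146.0.0/16 (115.146.0.0 - 115.146.255.255) -> ens7
  115.146.128.0/17 (115.146.128.0 - 115.146.255.255) -> ens13
More-specific entries that do NOT match:
  115.146.144.84/30 (115.146.144.84 - 115.146.144.87) does not contain 115.146.144.68
  115.146.144.0/27 (115.146.144.0 - 115.146.144.31) does not contain 115.146.144.68
  115.146.144.192/26 (115.146.144.192 - 115.146.144.255) does not contain 115.146.144.68
  115.146.144.128/25 (115.146.144.128 - 115.146.144.255) does not contain 115.146.144.68
  115.146.128.0/23 (115.146.128.0 - 115.146.129.255) does not contain 115.146.144.68
  115.146.192.0/19 (115.146.192.0 - 115.146.223.255) does not contain 115.146.144.68
Longest matching prefix is /17 -> interface ens13.

ens13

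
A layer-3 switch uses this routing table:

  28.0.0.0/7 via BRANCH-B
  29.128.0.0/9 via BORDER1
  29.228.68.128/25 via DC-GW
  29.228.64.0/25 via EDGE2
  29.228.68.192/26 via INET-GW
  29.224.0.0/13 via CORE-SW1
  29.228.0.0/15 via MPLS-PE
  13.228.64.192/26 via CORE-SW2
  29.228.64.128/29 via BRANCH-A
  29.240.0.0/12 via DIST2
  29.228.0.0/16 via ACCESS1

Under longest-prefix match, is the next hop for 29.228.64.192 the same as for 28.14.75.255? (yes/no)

no

29.228.64.192: longest match 29.228.0.0/16 -> ACCESS1
28.14.75.255: longest match 28.0.0.0/7 -> BRANCH-B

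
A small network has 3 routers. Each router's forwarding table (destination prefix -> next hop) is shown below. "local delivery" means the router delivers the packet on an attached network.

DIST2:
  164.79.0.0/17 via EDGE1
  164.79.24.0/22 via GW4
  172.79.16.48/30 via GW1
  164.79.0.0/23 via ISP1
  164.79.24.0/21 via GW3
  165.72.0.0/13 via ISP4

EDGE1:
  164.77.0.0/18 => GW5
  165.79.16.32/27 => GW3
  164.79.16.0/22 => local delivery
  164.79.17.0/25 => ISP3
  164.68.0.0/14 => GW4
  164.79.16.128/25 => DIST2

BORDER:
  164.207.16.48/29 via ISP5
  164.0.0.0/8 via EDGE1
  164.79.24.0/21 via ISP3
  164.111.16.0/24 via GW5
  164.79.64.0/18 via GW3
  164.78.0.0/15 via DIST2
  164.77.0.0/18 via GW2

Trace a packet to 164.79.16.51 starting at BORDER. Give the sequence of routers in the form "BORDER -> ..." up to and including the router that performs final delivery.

At BORDER: longest match for 164.79.16.51 is 164.78.0.0/15 -> DIST2
At DIST2: longest match for 164.79.16.51 is 164.79.0.0/17 -> EDGE1
At EDGE1: longest match for 164.79.16.51 is 164.79.16.0/22 -> local delivery

BORDER -> DIST2 -> EDGE1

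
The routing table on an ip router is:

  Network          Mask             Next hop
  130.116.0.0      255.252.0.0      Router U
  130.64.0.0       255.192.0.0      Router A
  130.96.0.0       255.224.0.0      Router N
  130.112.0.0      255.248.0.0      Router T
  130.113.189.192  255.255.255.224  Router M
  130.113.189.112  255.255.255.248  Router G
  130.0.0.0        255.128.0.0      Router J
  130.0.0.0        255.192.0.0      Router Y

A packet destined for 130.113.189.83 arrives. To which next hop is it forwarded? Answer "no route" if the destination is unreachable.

Router T

Routes whose prefix contains 130.113.189.83:
  130.0.0.0/9 (130.0.0.0 - 130.127.255.255) -> Router J
  130.64.0.0/10 (130.64.0.0 - 130.127.255.255) -> Router A
  130.96.0.0/11 (130.96.0.0 - 130.127.255.255) -> Router N
  130.112.0.0/13 (130.112.0.0 - 130.119.255.255) -> Router T
More-specific entries that do NOT match:
  130.113.189.112/29 (130.113.189.112 - 130.113.189.119) does not contain 130.113.189.83
  130.113.189.192/27 (130.113.189.192 - 130.113.189.223) does not contain 130.113.189.83
  130.116.0.0/14 (130.116.0.0 - 130.119.255.255) does not contain 130.113.189.83
Longest matching prefix is /13 -> next hop Router T.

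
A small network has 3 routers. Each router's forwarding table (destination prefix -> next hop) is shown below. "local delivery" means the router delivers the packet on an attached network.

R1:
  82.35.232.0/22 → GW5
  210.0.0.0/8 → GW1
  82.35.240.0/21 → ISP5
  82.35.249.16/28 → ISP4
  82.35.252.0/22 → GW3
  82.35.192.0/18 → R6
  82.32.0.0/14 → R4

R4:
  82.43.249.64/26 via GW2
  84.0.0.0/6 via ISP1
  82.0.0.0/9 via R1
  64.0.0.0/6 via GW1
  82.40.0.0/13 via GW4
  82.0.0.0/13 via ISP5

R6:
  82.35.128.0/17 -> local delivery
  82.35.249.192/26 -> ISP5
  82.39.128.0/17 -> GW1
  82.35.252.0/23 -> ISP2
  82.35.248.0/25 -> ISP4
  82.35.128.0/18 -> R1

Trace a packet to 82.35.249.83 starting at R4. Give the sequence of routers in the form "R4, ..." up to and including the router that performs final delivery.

At R4: longest match for 82.35.249.83 is 82.0.0.0/9 -> R1
At R1: longest match for 82.35.249.83 is 82.35.192.0/18 -> R6
At R6: longest match for 82.35.249.83 is 82.35.128.0/17 -> local delivery

R4, R1, R6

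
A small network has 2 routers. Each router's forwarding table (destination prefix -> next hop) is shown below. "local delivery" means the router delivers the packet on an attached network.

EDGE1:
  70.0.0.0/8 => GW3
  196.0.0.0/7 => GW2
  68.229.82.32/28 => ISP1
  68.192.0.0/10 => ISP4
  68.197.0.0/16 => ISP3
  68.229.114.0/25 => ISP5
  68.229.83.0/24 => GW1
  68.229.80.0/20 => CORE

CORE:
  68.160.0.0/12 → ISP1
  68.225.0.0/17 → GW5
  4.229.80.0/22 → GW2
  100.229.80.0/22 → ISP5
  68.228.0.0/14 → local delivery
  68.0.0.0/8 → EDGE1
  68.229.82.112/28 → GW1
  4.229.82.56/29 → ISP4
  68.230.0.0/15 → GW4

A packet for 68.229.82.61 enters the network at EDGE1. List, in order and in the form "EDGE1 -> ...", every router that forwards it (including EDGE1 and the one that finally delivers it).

At EDGE1: longest match for 68.229.82.61 is 68.229.80.0/20 -> CORE
At CORE: longest match for 68.229.82.61 is 68.228.0.0/14 -> local delivery

EDGE1 -> CORE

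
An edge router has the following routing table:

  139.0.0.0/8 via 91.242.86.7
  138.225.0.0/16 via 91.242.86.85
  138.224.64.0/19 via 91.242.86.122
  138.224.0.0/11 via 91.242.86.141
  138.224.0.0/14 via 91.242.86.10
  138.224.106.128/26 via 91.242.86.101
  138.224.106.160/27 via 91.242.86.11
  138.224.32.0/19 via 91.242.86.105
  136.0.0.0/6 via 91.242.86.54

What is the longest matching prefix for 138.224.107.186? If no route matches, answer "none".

138.224.0.0/14

Entries matching 138.224.107.186:
  136.0.0.0/6 (136.0.0.0 - 139.255.255.255)
  138.224.0.0/11 (138.224.0.0 - 138.255.255.255)
  138.224.0.0/14 (138.224.0.0 - 138.227.255.255)
Most specific is 138.224.0.0/14.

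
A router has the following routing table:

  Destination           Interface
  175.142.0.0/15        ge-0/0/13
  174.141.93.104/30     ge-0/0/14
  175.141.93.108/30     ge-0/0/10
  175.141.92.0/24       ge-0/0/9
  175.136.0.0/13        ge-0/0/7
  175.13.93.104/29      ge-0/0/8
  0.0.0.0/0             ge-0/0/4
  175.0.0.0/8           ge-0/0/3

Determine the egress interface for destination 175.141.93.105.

Routes whose prefix contains 175.141.93.105:
  0.0.0.0/0 (default, matches everything) -> ge-0/0/4
  175.0.0.0/8 (175.0.0.0 - 175.255.255.255) -> ge-0/0/3
  175.136.0.0/13 (175.136.0.0 - 175.143.255.255) -> ge-0/0/7
More-specific entries that do NOT match:
  174.141.93.104/30 (174.141.93.104 - 174.141.93.107) does not contain 175.141.93.105
  175.141.93.108/30 (175.141.93.108 - 175.141.93.111) does not contain 175.141.93.105
  175.13.93.104/29 (175.13.93.104 - 175.13.93.111) does not contain 175.141.93.105
  175.141.92.0/24 (175.141.92.0 - 175.141.92.255) does not contain 175.141.93.105
  175.142.0.0/15 (175.142.0.0 - 175.143.255.255) does not contain 175.141.93.105
Longest matching prefix is /13 -> interface ge-0/0/7.

ge-0/0/7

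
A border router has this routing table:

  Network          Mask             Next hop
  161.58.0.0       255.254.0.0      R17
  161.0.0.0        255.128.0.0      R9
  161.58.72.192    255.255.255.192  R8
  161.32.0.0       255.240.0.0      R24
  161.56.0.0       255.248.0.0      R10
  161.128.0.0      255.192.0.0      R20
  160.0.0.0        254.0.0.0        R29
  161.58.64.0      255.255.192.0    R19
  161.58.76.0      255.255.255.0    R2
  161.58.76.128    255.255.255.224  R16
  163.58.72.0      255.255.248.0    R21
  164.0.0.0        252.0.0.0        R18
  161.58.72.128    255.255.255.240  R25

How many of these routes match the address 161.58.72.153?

5

Prefixes containing 161.58.72.153:
  160.0.0.0/7 (160.0.0.0 - 161.255.255.255)
  161.0.0.0/9 (161.0.0.0 - 161.127.255.255)
  161.56.0.0/13 (161.56.0.0 - 161.63.255.255)
  161.58.0.0/15 (161.58.0.0 - 161.59.255.255)
  161.58.64.0/18 (161.58.64.0 - 161.58.127.255)
Total matching entries: 5.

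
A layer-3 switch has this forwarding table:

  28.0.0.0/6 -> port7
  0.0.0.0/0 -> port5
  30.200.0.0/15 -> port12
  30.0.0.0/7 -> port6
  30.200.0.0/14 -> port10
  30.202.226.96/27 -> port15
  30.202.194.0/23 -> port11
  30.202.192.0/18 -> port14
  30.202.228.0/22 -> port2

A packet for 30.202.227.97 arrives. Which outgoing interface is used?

port14

Routes whose prefix contains 30.202.227.97:
  0.0.0.0/0 (default, matches everything) -> port5
  28.0.0.0/6 (28.0.0.0 - 31.255.255.255) -> port7
  30.0.0.0/7 (30.0.0.0 - 31.255.255.255) -> port6
  30.200.0.0/14 (30.200.0.0 - 30.203.255.255) -> port10
  30.202.192.0/18 (30.202.192.0 - 30.202.255.255) -> port14
More-specific entries that do NOT match:
  30.202.226.96/27 (30.202.226.96 - 30.202.226.127) does not contain 30.202.227.97
  30.202.194.0/23 (30.202.194.0 - 30.202.195.255) does not contain 30.202.227.97
  30.202.228.0/22 (30.202.228.0 - 30.202.231.255) does not contain 30.202.227.97
Longest matching prefix is /18 -> interface port14.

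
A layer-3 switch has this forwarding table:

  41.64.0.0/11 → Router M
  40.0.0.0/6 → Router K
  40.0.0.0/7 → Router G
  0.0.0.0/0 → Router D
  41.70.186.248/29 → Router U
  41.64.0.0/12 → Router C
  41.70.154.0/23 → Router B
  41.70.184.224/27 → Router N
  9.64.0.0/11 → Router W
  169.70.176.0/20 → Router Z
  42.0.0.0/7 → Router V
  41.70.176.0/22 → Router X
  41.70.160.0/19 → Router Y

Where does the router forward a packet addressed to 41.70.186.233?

Routes whose prefix contains 41.70.186.233:
  0.0.0.0/0 (default, matches everything) -> Router D
  40.0.0.0/6 (40.0.0.0 - 43.255.255.255) -> Router K
  40.0.0.0/7 (40.0.0.0 - 41.255.255.255) -> Router G
  41.64.0.0/11 (41.64.0.0 - 41.95.255.255) -> Router M
  41.64.0.0/12 (41.64.0.0 - 41.79.255.255) -> Router C
  41.70.160.0/19 (41.70.160.0 - 41.70.191.255) -> Router Y
More-specific entries that do NOT match:
  41.70.186.248/29 (41.70.186.248 - 41.70.186.255) does not contain 41.70.186.233
  41.70.184.224/27 (41.70.184.224 - 41.70.184.255) does not contain 41.70.186.233
  41.70.154.0/23 (41.70.154.0 - 41.70.155.255) does not contain 41.70.186.233
  41.70.176.0/22 (41.70.176.0 - 41.70.179.255) does not contain 41.70.186.233
  169.70.176.0/20 (169.70.176.0 - 169.70.191.255) does not contain 41.70.186.233
Longest matching prefix is /19 -> next hop Router Y.

Router Y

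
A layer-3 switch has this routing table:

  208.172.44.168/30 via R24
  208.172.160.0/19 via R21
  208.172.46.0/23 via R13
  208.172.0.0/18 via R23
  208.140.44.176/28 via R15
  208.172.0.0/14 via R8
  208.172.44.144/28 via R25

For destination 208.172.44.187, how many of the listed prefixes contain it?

2

Prefixes containing 208.172.44.187:
  208.172.0.0/14 (208.172.0.0 - 208.175.255.255)
  208.172.0.0/18 (208.172.0.0 - 208.172.63.255)
Total matching entries: 2.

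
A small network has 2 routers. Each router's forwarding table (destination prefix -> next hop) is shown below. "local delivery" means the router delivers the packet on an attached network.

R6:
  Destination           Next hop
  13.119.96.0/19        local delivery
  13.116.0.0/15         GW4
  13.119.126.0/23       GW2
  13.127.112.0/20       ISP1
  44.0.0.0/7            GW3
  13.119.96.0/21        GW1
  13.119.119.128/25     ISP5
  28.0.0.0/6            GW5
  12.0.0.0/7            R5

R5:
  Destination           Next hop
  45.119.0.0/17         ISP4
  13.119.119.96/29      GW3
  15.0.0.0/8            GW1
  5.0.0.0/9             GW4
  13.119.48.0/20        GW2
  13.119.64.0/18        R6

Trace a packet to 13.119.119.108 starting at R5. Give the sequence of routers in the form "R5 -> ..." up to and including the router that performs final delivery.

R5 -> R6

At R5: longest match for 13.119.119.108 is 13.119.64.0/18 -> R6
At R6: longest match for 13.119.119.108 is 13.119.96.0/19 -> local delivery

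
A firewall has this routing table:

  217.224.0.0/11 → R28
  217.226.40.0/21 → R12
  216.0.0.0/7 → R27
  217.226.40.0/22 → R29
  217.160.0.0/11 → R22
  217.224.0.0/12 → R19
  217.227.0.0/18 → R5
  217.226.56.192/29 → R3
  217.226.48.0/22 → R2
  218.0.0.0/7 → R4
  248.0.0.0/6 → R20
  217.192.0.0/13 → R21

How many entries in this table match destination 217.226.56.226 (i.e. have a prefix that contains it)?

3

Prefixes containing 217.226.56.226:
  216.0.0.0/7 (216.0.0.0 - 217.255.255.255)
  217.224.0.0/11 (217.224.0.0 - 217.255.255.255)
  217.224.0.0/12 (217.224.0.0 - 217.239.255.255)
Total matching entries: 3.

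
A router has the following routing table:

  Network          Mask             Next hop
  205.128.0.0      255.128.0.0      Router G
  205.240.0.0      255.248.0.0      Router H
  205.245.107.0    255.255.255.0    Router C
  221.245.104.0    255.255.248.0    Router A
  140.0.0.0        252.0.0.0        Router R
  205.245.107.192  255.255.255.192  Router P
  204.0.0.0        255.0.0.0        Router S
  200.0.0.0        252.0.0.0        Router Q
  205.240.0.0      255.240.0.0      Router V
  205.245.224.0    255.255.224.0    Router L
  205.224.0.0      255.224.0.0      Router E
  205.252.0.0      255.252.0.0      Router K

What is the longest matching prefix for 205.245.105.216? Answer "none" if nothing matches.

Entries matching 205.245.105.216:
  205.128.0.0/9 (205.128.0.0 - 205.255.255.255)
  205.224.0.0/11 (205.224.0.0 - 205.255.255.255)
  205.240.0.0/12 (205.240.0.0 - 205.255.255.255)
  205.240.0.0/13 (205.240.0.0 - 205.247.255.255)
Most specific is 205.240.0.0/13.

205.240.0.0/13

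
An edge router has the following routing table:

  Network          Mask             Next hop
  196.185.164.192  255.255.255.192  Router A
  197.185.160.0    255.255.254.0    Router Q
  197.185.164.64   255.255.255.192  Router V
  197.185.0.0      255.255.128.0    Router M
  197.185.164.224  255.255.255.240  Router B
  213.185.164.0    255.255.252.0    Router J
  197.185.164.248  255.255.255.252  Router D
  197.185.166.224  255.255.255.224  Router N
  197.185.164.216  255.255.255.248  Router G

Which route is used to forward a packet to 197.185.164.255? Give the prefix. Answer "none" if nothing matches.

none

197.185.164.255 is outside every listed prefix and there is no default route.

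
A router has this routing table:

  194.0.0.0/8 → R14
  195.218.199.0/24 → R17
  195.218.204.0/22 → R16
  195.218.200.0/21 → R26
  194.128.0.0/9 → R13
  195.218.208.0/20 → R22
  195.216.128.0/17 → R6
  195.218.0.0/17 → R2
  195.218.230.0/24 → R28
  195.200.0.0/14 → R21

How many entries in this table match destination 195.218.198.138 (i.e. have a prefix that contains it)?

0

No listed prefix contains 195.218.198.138.
Total matching entries: 0.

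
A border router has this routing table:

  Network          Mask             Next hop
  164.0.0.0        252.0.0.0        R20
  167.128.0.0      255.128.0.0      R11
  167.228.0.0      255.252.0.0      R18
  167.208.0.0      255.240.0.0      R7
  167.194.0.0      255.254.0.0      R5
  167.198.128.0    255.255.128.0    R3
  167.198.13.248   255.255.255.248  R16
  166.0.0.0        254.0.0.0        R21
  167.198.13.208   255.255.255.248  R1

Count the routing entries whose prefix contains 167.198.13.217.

Prefixes containing 167.198.13.217:
  164.0.0.0/6 (164.0.0.0 - 167.255.255.255)
  166.0.0.0/7 (166.0.0.0 - 167.255.255.255)
  167.128.0.0/9 (167.128.0.0 - 167.255.255.255)
Total matching entries: 3.

3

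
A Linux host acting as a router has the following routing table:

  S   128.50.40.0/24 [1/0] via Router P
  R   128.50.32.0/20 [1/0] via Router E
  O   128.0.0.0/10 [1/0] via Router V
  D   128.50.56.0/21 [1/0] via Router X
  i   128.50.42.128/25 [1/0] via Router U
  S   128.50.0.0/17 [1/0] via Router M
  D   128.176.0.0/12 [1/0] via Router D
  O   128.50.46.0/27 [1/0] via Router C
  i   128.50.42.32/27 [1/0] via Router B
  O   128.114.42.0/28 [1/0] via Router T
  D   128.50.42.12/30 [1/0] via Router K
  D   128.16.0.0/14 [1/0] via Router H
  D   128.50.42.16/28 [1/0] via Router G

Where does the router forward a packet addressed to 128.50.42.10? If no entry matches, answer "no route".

Routes whose prefix contains 128.50.42.10:
  128.0.0.0/10 (128.0.0.0 - 128.63.255.255) -> Router V
  128.50.0.0/17 (128.50.0.0 - 128.50.127.255) -> Router M
  128.50.32.0/20 (128.50.32.0 - 128.50.47.255) -> Router E
More-specific entries that do NOT match:
  128.50.42.12/30 (128.50.42.12 - 128.50.42.15) does not contain 128.50.42.10
  128.114.42.0/28 (128.114.42.0 - 128.114.42.15) does not contain 128.50.42.10
  128.50.42.16/28 (128.50.42.16 - 128.50.42.31) does not contain 128.50.42.10
  128.50.46.0/27 (128.50.46.0 - 128.50.46.31) does not contain 128.50.42.10
  128.50.42.32/27 (128.50.42.32 - 128.50.42.63) does not contain 128.50.42.10
  128.50.42.128/25 (128.50.42.128 - 128.50.42.255) does not contain 128.50.42.10
  128.50.40.0/24 (128.50.40.0 - 128.50.40.255) does not contain 128.50.42.10
  128.50.56.0/21 (128.50.56.0 - 128.50.63.255) does not contain 128.50.42.10
Longest matching prefix is /20 -> next hop Router E.

Router E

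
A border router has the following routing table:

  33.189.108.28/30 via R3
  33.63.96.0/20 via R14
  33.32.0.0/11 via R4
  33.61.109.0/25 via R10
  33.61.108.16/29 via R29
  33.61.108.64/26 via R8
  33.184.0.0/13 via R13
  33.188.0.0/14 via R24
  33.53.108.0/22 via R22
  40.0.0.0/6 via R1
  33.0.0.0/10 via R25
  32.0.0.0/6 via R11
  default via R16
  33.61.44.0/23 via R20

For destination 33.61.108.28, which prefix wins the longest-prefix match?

Entries matching 33.61.108.28:
  0.0.0.0/0 (default, matches everything)
  32.0.0.0/6 (32.0.0.0 - 35.255.255.255)
  33.0.0.0/10 (33.0.0.0 - 33.63.255.255)
  33.32.0.0/11 (33.32.0.0 - 33.63.255.255)
Most specific is 33.32.0.0/11.

33.32.0.0/11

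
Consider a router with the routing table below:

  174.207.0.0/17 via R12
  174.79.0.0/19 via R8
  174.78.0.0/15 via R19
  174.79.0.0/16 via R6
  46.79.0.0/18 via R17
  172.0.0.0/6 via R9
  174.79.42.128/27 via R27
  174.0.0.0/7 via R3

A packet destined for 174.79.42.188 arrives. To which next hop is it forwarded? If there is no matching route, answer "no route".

R6

Routes whose prefix contains 174.79.42.188:
  172.0.0.0/6 (172.0.0.0 - 175.255.255.255) -> R9
  174.0.0.0/7 (174.0.0.0 - 175.255.255.255) -> R3
  174.78.0.0/15 (174.78.0.0 - 174.79.255.255) -> R19
  174.79.0.0/16 (174.79.0.0 - 174.79.255.255) -> R6
More-specific entries that do NOT match:
  174.79.42.128/27 (174.79.42.128 - 174.79.42.159) does not contain 174.79.42.188
  174.79.0.0/19 (174.79.0.0 - 174.79.31.255) does not contain 174.79.42.188
  46.79.0.0/18 (46.79.0.0 - 46.79.63.255) does not contain 174.79.42.188
  174.207.0.0/17 (174.207.0.0 - 174.207.127.255) does not contain 174.79.42.188
Longest matching prefix is /16 -> next hop R6.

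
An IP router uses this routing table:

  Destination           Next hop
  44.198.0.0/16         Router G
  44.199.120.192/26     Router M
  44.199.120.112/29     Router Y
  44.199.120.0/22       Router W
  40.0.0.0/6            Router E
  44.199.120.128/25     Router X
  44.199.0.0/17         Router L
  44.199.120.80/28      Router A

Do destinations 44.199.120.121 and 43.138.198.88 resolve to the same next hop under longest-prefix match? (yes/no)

44.199.120.121: longest match 44.199.120.0/22 -> Router W
43.138.198.88: longest match 40.0.0.0/6 -> Router E

no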